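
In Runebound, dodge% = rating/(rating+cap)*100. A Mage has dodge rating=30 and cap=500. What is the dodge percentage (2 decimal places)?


dodge% = 30 / (30 + 500) * 100
= 30 / 530 * 100
= 0.056604 * 100
= 5.66%

5.66%


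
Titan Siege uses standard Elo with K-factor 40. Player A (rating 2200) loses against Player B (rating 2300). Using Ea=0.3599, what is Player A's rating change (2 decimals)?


Elo update: delta = K * (S - Ea), where S = 0 (loses)
S - Ea = 0 - 0.3599 = -0.3599
Rating change = 40 * -0.3599
= -14.40

-14.40 rating points


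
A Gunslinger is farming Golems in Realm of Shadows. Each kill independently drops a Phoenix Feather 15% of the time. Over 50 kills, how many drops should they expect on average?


Expected drops = kills * (drop_rate / 100)
= 50 * (15 / 100)
= 50 * 0.15
= 7.5

7.5 drops


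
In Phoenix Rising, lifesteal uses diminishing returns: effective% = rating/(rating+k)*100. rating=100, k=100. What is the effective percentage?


effective% = rating / (rating + k) * 100
= 100 / (100 + 100) * 100
= 100 / 200 * 100
= 0.5 * 100
= 50.00%

50.00%


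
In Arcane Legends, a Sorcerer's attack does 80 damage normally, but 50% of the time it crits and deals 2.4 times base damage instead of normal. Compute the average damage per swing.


E[dmg] = base * (1 + crit_chance * (crit_mult - 1))
cc as decimal = 50/100 = 0.5
cm - 1 = 2.4 - 1 = 1.4
Bonus factor = 0.5 * 1.4 = 0.7
Total multiplier = 1 + 0.7 = 1.7
Expected damage = 80 * 1.7 = 136.00

136.00 damage


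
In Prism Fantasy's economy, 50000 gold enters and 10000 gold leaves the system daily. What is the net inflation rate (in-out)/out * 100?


Net gold = 50000 - 10000 = 40000
Inflation rate = net / sunk * 100 = 40000 / 10000 * 100
= 4.0 * 100
= 400.00%

400.00%


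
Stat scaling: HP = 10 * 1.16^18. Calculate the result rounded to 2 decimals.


value = base * growth^level
= 10 * 1.16^18
= 10 * 14.462514
= 144.63

144.63 HP


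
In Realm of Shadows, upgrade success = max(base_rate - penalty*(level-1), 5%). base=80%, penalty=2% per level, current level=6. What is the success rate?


raw_rate = 80 - 2 * (6 - 1)
= 80 - 2 * 5
= 80 - 10
= 70
Apply floor: max(70, 5) = 70%

70%


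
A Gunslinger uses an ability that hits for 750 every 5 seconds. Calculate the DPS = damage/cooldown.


DPS = damage / cooldown
= 750 / 5
= 150.00

150.00 DPS


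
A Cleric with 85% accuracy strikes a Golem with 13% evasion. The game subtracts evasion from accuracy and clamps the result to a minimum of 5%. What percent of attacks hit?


accuracy - evasion = 85 - 13 = 72
Apply floor: max(72, 5) = 72
Hit chance = 72%

72%


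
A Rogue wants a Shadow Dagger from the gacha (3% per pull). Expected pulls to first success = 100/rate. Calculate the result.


Expected pulls for a geometric distribution = 1/p = 100 / rate%
= 100 / 3
= 33.33

33.33 pulls


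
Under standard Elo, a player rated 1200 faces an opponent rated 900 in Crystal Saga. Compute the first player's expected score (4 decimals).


Elo expected score: Ea = 1/(1 + 10^((Rb-Ra)/400))
Rb - Ra = 900 - 1200 = -300
(Rb-Ra)/400 = -300/400 = -0.75
10^-0.75 = 0.177828
Ea = 1/(1 + 0.177828) = 1/1.177828 = 0.8490

0.8490


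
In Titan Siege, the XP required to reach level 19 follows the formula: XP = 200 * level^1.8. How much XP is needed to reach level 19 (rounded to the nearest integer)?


XP = 200 * level^1.8
Substitute level = 19:
XP = 200 * 19^1.8
= 200 * 200.3348
= 40067

40067 XP


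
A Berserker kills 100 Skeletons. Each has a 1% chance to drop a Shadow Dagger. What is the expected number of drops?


Expected drops = kills * (drop_rate / 100)
= 100 * (1 / 100)
= 100 * 0.01
= 1.0

1.0 drops


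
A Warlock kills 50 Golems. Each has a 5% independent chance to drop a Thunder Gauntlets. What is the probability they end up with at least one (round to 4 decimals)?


P(at least one) = 1 - P(none) = 1 - (1-p)^n
p = 5/100 = 0.05
1 - p = 0.95
(1 - p)^50 = 0.95^50 = 0.076945
P(at least one) = 1 - 0.076945 = 0.9231

0.9231


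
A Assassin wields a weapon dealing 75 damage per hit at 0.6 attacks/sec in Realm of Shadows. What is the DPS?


DPS = damage * attack_speed
= 75 * 0.6
= 45.0

45.0 DPS


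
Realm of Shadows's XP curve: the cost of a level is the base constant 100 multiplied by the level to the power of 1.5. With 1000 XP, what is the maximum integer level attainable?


XP = 100 * level^1.5, so level = (XP / 100)^(1/1.5)
= (1000 / 100)^(1/1.5)
= 10.0^0.6667
= 4.6416
Floor: level = 4

level 4


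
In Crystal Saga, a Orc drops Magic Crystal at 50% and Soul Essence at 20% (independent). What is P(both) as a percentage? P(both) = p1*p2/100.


For independent events, P(both) = P(A) * P(B)
= 50% * 20%
= 1000 / 100 %
= 10.0%

10.0%


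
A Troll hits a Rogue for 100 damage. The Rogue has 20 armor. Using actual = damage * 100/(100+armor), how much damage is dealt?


actual = 100 * 100 / (100 + 20)
= 100 * 100 / 120
= 10000 / 120
= 83.33

83.33 damage


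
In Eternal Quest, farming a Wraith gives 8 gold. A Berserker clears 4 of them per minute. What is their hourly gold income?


Gold per minute = 8 * 4 = 32
Gold per hour = 32 * 60 = 1920

1920 gold/hour


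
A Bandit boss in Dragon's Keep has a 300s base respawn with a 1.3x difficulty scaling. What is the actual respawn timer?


Respawn time = base * multiplier
= 300 * 1.3
= 390.0 seconds

390.0 seconds


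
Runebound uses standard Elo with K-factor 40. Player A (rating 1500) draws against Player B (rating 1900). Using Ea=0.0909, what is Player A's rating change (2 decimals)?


Elo update: delta = K * (S - Ea), where S = 0.5 (draws)
S - Ea = 0.5 - 0.0909 = 0.4091
Rating change = 40 * 0.4091
= 16.36

16.36 rating points


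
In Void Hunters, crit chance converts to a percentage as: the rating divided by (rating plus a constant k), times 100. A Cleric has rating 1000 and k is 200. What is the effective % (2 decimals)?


effective% = rating / (rating + k) * 100
= 1000 / (1000 + 200) * 100
= 1000 / 1200 * 100
= 0.833333 * 100
= 83.33%

83.33%


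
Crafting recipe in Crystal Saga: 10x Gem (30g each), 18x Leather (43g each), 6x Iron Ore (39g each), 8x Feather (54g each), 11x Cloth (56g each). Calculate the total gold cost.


Cost breakdown:
  Gem: 10 * 30 = 300
  Leather: 18 * 43 = 774
  Iron Ore: 6 * 39 = 234
  Feather: 8 * 54 = 432
  Cloth: 11 * 56 = 616
Total = 300 + 774 + 234 + 432 + 616 = 2356

2356 gold


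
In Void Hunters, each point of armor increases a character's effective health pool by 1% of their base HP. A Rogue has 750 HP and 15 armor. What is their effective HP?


EHP = 750 * (1 + 15/100)
= 750 * (1 + 0.15)
= 750 * 1.15
= 862.5

862.5 EHP


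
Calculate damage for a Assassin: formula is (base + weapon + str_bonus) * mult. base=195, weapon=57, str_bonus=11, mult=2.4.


Sum base + weapon + str = 195 + 57 + 11 = 263
Multiply by 2.4:
263 * 2.4 = 631.2

631.2 damage


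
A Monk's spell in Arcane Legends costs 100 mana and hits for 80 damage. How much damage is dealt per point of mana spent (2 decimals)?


Efficiency = damage / mana
= 80 / 100
= 0.80

0.80 dmg/mana


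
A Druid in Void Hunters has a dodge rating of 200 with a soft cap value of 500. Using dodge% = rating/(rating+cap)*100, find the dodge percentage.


dodge% = 200 / (200 + 500) * 100
= 200 / 700 * 100
= 0.285714 * 100
= 28.57%

28.57%


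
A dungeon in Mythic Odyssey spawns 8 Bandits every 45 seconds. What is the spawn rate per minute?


Spawns per minute = count * (60 / interval)
= 8 * (60 / 45)
= 8 * 1.3333
= 10.67

10.67 per minute


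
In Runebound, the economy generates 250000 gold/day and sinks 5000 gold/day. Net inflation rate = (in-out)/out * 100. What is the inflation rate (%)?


Net gold = 250000 - 5000 = 245000
Inflation rate = net / sunk * 100 = 245000 / 5000 * 100
= 49.0 * 100
= 4900.00%

4900.00%


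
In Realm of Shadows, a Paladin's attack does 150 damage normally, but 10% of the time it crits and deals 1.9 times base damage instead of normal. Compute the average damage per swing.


E[dmg] = base * (1 + crit_chance * (crit_mult - 1))
cc as decimal = 10/100 = 0.1
cm - 1 = 1.9 - 1 = 0.9
Bonus factor = 0.1 * 0.9 = 0.09
Total multiplier = 1 + 0.09 = 1.09
Expected damage = 150 * 1.09 = 163.50

163.50 damage


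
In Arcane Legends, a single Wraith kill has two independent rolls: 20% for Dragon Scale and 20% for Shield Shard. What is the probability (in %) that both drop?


For independent events, P(both) = P(A) * P(B)
= 20% * 20%
= 400 / 100 %
= 4.0%

4.0%


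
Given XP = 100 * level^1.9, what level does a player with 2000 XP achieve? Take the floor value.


XP = 100 * level^1.9, so level = (XP / 100)^(1/1.9)
= (2000 / 100)^(1/1.9)
= 20.0^0.5263
= 4.839
Floor: level = 4

level 4


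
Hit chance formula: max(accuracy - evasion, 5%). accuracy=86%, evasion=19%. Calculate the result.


accuracy - evasion = 86 - 19 = 67
Apply floor: max(67, 5) = 67
Hit chance = 67%

67%


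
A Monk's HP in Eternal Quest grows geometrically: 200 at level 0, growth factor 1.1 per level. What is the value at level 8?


value = base * growth^level
= 200 * 1.1^8
= 200 * 2.143589
= 428.72

428.72 HP


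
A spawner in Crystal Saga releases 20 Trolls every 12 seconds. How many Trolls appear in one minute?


Spawns per minute = count * (60 / interval)
= 20 * (60 / 12)
= 20 * 5.0
= 100.0

100.0 per minute


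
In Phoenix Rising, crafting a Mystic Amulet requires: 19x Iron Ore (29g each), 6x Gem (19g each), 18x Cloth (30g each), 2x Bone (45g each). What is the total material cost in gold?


Cost breakdown:
  Iron Ore: 19 * 29 = 551
  Gem: 6 * 19 = 114
  Cloth: 18 * 30 = 540
  Bone: 2 * 45 = 90
Total = 551 + 114 + 540 + 90 = 1295

1295 gold


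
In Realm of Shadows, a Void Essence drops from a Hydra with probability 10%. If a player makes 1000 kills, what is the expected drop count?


Expected drops = kills * (drop_rate / 100)
= 1000 * (10 / 100)
= 1000 * 0.1
= 100.0

100.0 drops


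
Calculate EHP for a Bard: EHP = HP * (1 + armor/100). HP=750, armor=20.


EHP = 750 * (1 + 20/100)
= 750 * (1 + 0.2)
= 750 * 1.2
= 900.0

900.0 EHP


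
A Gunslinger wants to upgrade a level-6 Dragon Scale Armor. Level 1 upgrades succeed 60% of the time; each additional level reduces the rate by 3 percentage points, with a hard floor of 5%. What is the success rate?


raw_rate = 60 - 3 * (6 - 1)
= 60 - 3 * 5
= 60 - 15
= 45
Apply floor: max(45, 5) = 45%

45%


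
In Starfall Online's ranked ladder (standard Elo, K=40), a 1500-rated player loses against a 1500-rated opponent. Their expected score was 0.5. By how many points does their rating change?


Elo update: delta = K * (S - Ea), where S = 0 (loses)
S - Ea = 0 - 0.5 = -0.5
Rating change = 40 * -0.5
= -20.00

-20.00 rating points


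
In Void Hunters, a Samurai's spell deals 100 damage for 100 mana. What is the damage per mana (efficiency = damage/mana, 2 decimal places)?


Efficiency = damage / mana
= 100 / 100
= 1.00

1.00 dmg/mana


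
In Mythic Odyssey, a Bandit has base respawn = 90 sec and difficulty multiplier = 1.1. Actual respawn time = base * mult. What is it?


Respawn time = base * multiplier
= 90 * 1.1
= 99.0 seconds

99.0 seconds


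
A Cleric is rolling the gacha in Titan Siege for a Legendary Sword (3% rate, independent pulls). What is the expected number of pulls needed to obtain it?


Expected pulls for a geometric distribution = 1/p = 100 / rate%
= 100 / 3
= 33.33

33.33 pulls


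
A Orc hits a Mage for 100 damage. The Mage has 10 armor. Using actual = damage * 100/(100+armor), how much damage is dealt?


actual = 100 * 100 / (100 + 10)
= 100 * 100 / 110
= 10000 / 110
= 90.91

90.91 damage


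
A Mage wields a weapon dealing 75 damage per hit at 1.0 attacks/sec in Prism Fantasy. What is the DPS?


DPS = damage * attack_speed
= 75 * 1.0
= 75.0

75.0 DPS


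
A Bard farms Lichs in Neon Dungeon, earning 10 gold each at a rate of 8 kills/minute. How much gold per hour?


Gold per minute = 10 * 8 = 80
Gold per hour = 80 * 60 = 4800

4800 gold/hour


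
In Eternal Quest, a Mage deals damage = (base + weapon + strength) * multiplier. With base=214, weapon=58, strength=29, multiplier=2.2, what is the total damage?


Sum base + weapon + str = 214 + 58 + 29 = 301
Multiply by 2.2:
301 * 2.2 = 662.2

662.2 damage


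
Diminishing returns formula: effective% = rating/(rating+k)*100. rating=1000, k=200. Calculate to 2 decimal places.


effective% = rating / (rating + k) * 100
= 1000 / (1000 + 200) * 100
= 1000 / 1200 * 100
= 0.833333 * 100
= 83.33%

83.33%


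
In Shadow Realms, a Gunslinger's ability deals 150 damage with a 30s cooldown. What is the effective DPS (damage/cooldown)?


DPS = damage / cooldown
= 150 / 30
= 5.00

5.00 DPS


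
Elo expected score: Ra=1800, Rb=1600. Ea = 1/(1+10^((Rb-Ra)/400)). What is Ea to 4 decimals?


Elo expected score: Ea = 1/(1 + 10^((Rb-Ra)/400))
Rb - Ra = 1600 - 1800 = -200
(Rb-Ra)/400 = -200/400 = -0.5
10^-0.5 = 0.316228
Ea = 1/(1 + 0.316228) = 1/1.316228 = 0.7597

0.7597


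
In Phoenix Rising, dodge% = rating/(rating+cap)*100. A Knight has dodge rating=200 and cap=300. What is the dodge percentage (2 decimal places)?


dodge% = 200 / (200 + 300) * 100
= 200 / 500 * 100
= 0.4 * 100
= 40.00%

40.00%


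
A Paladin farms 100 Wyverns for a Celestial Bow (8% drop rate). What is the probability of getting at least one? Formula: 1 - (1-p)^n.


P(at least one) = 1 - P(none) = 1 - (1-p)^n
p = 8/100 = 0.08
1 - p = 0.92
(1 - p)^100 = 0.92^100 = 0.000239
P(at least one) = 1 - 0.000239 = 0.9998

0.9998


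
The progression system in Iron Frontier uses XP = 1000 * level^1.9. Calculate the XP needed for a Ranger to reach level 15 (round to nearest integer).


XP = 1000 * level^1.9
Substitute level = 15:
XP = 1000 * 15^1.9
= 1000 * 171.6222
= 171622

171622 XP


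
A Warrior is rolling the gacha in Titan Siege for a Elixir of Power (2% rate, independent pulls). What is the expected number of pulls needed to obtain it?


Expected pulls for a geometric distribution = 1/p = 100 / rate%
= 100 / 2
= 50.0

50.0 pulls


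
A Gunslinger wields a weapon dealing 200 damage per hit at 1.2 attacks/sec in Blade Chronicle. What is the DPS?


DPS = damage * attack_speed
= 200 * 1.2
= 240.0

240.0 DPS


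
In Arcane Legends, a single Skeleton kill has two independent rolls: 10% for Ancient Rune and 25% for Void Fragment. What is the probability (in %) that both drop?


For independent events, P(both) = P(A) * P(B)
= 10% * 25%
= 250 / 100 %
= 2.5%

2.5%


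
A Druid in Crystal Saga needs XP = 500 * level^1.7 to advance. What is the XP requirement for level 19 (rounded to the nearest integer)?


XP = 500 * level^1.7
Substitute level = 19:
XP = 500 * 19^1.7
= 500 * 149.2386
= 74619

74619 XP


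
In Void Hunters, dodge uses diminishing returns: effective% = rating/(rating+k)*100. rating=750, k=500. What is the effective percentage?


effective% = rating / (rating + k) * 100
= 750 / (750 + 500) * 100
= 750 / 1250 * 100
= 0.6 * 100
= 60.00%

60.00%


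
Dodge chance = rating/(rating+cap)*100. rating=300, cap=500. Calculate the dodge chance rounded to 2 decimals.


dodge% = 300 / (300 + 500) * 100
= 300 / 800 * 100
= 0.375 * 100
= 37.50%

37.50%


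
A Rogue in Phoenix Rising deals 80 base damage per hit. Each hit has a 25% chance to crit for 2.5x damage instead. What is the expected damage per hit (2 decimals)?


E[dmg] = base * (1 + crit_chance * (crit_mult - 1))
cc as decimal = 25/100 = 0.25
cm - 1 = 2.5 - 1 = 1.5
Bonus factor = 0.25 * 1.5 = 0.375
Total multiplier = 1 + 0.375 = 1.375
Expected damage = 80 * 1.375 = 110.00

110.00 damage


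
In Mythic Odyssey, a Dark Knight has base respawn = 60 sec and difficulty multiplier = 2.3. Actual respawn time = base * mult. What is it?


Respawn time = base * multiplier
= 60 * 2.3
= 138.0 seconds

138.0 seconds


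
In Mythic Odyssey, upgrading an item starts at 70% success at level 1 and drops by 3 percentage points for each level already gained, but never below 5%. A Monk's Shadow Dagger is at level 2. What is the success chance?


raw_rate = 70 - 3 * (2 - 1)
= 70 - 3 * 1
= 70 - 3
= 67
Apply floor: max(67, 5) = 67%

67%


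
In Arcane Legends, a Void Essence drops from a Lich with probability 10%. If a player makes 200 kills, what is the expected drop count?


Expected drops = kills * (drop_rate / 100)
= 200 * (10 / 100)
= 200 * 0.1
= 20.0

20.0 drops


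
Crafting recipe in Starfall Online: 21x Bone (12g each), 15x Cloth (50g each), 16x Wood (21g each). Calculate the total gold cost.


Cost breakdown:
  Bone: 21 * 12 = 252
  Cloth: 15 * 50 = 750
  Wood: 16 * 21 = 336
Total = 252 + 750 + 336 = 1338

1338 gold


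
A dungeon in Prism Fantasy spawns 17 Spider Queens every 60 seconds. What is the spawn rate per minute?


Spawns per minute = count * (60 / interval)
= 17 * (60 / 60)
= 17 * 1.0
= 17.0

17.0 per minute


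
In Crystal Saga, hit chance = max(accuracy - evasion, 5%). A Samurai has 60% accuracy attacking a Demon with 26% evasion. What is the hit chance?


accuracy - evasion = 60 - 26 = 34
Apply floor: max(34, 5) = 34
Hit chance = 34%

34%


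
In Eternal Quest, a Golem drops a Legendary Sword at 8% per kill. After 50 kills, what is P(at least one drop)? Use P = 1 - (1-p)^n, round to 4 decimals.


P(at least one) = 1 - P(none) = 1 - (1-p)^n
p = 8/100 = 0.08
1 - p = 0.92
(1 - p)^50 = 0.92^50 = 0.015466
P(at least one) = 1 - 0.015466 = 0.9845

0.9845


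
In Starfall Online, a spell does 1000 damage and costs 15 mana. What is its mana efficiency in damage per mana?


Efficiency = damage / mana
= 1000 / 15
= 66.67

66.67 dmg/mana


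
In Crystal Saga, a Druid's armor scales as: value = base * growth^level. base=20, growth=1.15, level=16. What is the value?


value = base * growth^level
= 20 * 1.15^16
= 20 * 9.357621
= 187.15

187.15 armor


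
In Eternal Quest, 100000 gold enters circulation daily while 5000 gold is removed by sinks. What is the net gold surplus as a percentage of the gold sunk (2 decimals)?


Net gold = 100000 - 5000 = 95000
Inflation rate = net / sunk * 100 = 95000 / 5000 * 100
= 19.0 * 100
= 1900.00%

1900.00%


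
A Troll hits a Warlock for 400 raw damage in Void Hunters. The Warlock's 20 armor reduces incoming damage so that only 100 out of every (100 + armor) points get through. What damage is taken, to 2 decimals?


actual = 400 * 100 / (100 + 20)
= 400 * 100 / 120
= 40000 / 120
= 333.33

333.33 damage


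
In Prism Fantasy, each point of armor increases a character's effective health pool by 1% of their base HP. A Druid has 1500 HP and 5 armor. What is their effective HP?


EHP = 1500 * (1 + 5/100)
= 1500 * (1 + 0.05)
= 1500 * 1.05
= 1575.0

1575.0 EHP


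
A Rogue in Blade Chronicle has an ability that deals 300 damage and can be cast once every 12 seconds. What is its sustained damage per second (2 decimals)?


DPS = damage / cooldown
= 300 / 12
= 25.00

25.00 DPS


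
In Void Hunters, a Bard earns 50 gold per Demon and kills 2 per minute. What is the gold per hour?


Gold per minute = 50 * 2 = 100
Gold per hour = 100 * 60 = 6000

6000 gold/hour


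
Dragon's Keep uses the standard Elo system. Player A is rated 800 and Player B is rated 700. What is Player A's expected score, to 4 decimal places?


Elo expected score: Ea = 1/(1 + 10^((Rb-Ra)/400))
Rb - Ra = 700 - 800 = -100
(Rb-Ra)/400 = -100/400 = -0.25
10^-0.25 = 0.562341
Ea = 1/(1 + 0.562341) = 1/1.562341 = 0.6401

0.6401


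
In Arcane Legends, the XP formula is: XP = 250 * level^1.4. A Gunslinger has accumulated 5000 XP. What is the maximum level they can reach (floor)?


XP = 250 * level^1.4, so level = (XP / 250)^(1/1.4)
= (5000 / 250)^(1/1.4)
= 20.0^0.7143
= 8.4978
Floor: level = 8

level 8


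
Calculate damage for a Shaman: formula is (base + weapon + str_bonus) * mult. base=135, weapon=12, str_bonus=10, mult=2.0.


Sum base + weapon + str = 135 + 12 + 10 = 157
Multiply by 2.0:
157 * 2.0 = 314.0

314.0 damage


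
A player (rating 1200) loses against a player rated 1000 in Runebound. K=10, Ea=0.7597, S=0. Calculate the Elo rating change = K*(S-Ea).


Elo update: delta = K * (S - Ea), where S = 0 (loses)
S - Ea = 0 - 0.7597 = -0.7597
Rating change = 10 * -0.7597
= -7.60

-7.60 rating points


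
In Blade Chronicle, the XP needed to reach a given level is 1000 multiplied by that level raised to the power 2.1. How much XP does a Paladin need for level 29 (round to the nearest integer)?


XP = 1000 * level^2.1
Substitute level = 29:
XP = 1000 * 29^2.1
= 1000 * 1177.703
= 1177703

1177703 XP


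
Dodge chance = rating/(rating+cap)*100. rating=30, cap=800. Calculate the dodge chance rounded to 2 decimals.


dodge% = 30 / (30 + 800) * 100
= 30 / 830 * 100
= 0.036145 * 100
= 3.61%

3.61%


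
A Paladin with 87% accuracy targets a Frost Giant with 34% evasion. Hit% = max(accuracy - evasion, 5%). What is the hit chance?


accuracy - evasion = 87 - 34 = 53
Apply floor: max(53, 5) = 53
Hit chance = 53%

53%


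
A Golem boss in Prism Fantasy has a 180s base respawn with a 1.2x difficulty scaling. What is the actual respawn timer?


Respawn time = base * multiplier
= 180 * 1.2
= 216.0 seconds

216.0 seconds


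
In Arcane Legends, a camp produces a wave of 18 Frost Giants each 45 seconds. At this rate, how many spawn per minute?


Spawns per minute = count * (60 / interval)
= 18 * (60 / 45)
= 18 * 1.3333
= 24.0

24.0 per minute


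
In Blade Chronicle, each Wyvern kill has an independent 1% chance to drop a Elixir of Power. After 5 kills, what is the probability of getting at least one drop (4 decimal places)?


P(at least one) = 1 - P(none) = 1 - (1-p)^n
p = 1/100 = 0.01
1 - p = 0.99
(1 - p)^5 = 0.99^5 = 0.950990
P(at least one) = 1 - 0.950990 = 0.0490

0.0490


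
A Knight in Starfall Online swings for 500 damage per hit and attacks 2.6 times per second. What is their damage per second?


DPS = damage * attack_speed
= 500 * 2.6
= 1300.0

1300.0 DPS


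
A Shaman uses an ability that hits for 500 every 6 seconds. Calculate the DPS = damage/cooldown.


DPS = damage / cooldown
= 500 / 6
= 83.33

83.33 DPS


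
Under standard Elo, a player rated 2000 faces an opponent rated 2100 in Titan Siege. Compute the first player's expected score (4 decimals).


Elo expected score: Ea = 1/(1 + 10^((Rb-Ra)/400))
Rb - Ra = 2100 - 2000 = 100
(Rb-Ra)/400 = 100/400 = 0.25
10^0.25 = 1.778279
Ea = 1/(1 + 1.778279) = 1/2.778279 = 0.3599

0.3599


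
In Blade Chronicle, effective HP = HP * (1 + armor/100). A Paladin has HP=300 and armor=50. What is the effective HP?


EHP = 300 * (1 + 50/100)
= 300 * (1 + 0.5)
= 300 * 1.5
= 450.0

450.0 EHP


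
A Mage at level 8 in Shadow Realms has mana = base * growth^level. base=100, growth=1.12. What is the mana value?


value = base * growth^level
= 100 * 1.12^8
= 100 * 2.475963
= 247.60

247.60 mana


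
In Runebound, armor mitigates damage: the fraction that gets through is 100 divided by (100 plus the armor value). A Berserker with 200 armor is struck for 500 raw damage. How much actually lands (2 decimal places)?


actual = 500 * 100 / (100 + 200)
= 500 * 100 / 300
= 50000 / 300
= 166.67

166.67 damage


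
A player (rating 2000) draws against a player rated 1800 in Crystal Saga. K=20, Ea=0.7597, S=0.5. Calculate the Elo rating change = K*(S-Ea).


Elo update: delta = K * (S - Ea), where S = 0.5 (draws)
S - Ea = 0.5 - 0.7597 = -0.2597
Rating change = 20 * -0.2597
= -5.19

-5.19 rating points


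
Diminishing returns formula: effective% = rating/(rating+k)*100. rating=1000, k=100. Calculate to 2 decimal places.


effective% = rating / (rating + k) * 100
= 1000 / (1000 + 100) * 100
= 1000 / 1100 * 100
= 0.909091 * 100
= 90.91%

90.91%


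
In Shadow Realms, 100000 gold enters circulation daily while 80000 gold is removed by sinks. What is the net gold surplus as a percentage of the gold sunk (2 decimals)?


Net gold = 100000 - 80000 = 20000
Inflation rate = net / sunk * 100 = 20000 / 80000 * 100
= 0.25 * 100
= 25.00%

25.00%


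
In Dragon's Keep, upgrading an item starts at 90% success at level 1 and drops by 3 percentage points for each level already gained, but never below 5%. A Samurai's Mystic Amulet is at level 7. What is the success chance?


raw_rate = 90 - 3 * (7 - 1)
= 90 - 3 * 6
= 90 - 18
= 72
Apply floor: max(72, 5) = 72%

72%


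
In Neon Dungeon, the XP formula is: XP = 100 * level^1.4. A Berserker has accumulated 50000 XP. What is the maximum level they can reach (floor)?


XP = 100 * level^1.4, so level = (XP / 100)^(1/1.4)
= (50000 / 100)^(1/1.4)
= 500.0^0.7143
= 84.6907
Floor: level = 84

level 84


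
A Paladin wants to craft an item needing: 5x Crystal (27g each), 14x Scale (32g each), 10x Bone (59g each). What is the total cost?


Cost breakdown:
  Crystal: 5 * 27 = 135
  Scale: 14 * 32 = 448
  Bone: 10 * 59 = 590
Total = 135 + 448 + 590 = 1173

1173 gold


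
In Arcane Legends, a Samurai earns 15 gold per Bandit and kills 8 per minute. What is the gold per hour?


Gold per minute = 15 * 8 = 120
Gold per hour = 120 * 60 = 7200

7200 gold/hour


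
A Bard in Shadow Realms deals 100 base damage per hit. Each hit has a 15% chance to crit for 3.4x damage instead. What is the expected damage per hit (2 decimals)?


E[dmg] = base * (1 + crit_chance * (crit_mult - 1))
cc as decimal = 15/100 = 0.15
cm - 1 = 3.4 - 1 = 2.4
Bonus factor = 0.15 * 2.4 = 0.36
Total multiplier = 1 + 0.36 = 1.36
Expected damage = 100 * 1.36 = 136.00

136.00 damage


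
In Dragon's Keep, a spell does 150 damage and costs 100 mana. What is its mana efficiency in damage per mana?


Efficiency = damage / mana
= 150 / 100
= 1.50

1.50 dmg/mana


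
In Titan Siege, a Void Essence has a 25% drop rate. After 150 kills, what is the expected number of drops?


Expected drops = kills * (drop_rate / 100)
= 150 * (25 / 100)
= 150 * 0.25
= 37.5

37.5 drops


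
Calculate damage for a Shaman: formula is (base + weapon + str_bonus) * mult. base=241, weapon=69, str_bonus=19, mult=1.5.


Sum base + weapon + str = 241 + 69 + 19 = 329
Multiply by 1.5:
329 * 1.5 = 493.5

493.5 damage


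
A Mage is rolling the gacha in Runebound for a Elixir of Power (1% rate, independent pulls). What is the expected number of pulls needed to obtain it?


Expected pulls for a geometric distribution = 1/p = 100 / rate%
= 100 / 1
= 100.0

100.0 pulls


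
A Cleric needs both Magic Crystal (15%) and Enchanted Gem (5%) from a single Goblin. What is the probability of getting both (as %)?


For independent events, P(both) = P(A) * P(B)
= 15% * 5%
= 75 / 100 %
= 0.75%

0.75%


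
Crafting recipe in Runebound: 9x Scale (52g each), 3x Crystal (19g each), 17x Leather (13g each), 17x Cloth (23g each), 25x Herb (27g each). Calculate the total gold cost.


Cost breakdown:
  Scale: 9 * 52 = 468
  Crystal: 3 * 19 = 57
  Leather: 17 * 13 = 221
  Cloth: 17 * 23 = 391
  Herb: 25 * 27 = 675
Total = 468 + 57 + 221 + 391 + 675 = 1812

1812 gold


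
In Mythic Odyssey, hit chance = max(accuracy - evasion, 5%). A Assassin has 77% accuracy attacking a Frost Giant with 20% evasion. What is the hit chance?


accuracy - evasion = 77 - 20 = 57
Apply floor: max(57, 5) = 57
Hit chance = 57%

57%


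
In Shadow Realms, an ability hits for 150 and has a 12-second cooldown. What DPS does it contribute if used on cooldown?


DPS = damage / cooldown
= 150 / 12
= 12.50

12.50 DPS


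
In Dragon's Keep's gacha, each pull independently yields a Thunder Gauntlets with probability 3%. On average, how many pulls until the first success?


Expected pulls for a geometric distribution = 1/p = 100 / rate%
= 100 / 3
= 33.33

33.33 pulls


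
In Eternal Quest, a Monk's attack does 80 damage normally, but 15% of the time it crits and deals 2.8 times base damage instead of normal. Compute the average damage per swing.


E[dmg] = base * (1 + crit_chance * (crit_mult - 1))
cc as decimal = 15/100 = 0.15
cm - 1 = 2.8 - 1 = 1.8
Bonus factor = 0.15 * 1.8 = 0.27
Total multiplier = 1 + 0.27 = 1.27
Expected damage = 80 * 1.27 = 101.60

101.60 damage


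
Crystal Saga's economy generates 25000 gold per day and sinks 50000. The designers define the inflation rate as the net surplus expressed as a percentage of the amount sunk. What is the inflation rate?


Net gold = 25000 - 50000 = -25000
Inflation rate = net / sunk * 100 = -25000 / 50000 * 100
= -0.5 * 100
= -50.00%

-50.00%


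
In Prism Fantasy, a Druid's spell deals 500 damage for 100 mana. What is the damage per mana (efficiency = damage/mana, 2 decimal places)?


Efficiency = damage / mana
= 500 / 100
= 5.00

5.00 dmg/mana


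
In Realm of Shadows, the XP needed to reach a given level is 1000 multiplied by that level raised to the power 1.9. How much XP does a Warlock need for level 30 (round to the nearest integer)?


XP = 1000 * level^1.9
Substitute level = 30:
XP = 1000 * 30^1.9
= 1000 * 640.5166
= 640517

640517 XP


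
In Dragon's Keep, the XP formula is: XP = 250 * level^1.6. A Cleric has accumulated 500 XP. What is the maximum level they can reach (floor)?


XP = 250 * level^1.6, so level = (XP / 250)^(1/1.6)
= (500 / 250)^(1/1.6)
= 2.0^0.625
= 1.5422
Floor: level = 1

level 1


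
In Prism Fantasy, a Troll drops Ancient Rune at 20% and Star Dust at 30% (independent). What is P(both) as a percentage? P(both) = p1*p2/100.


For independent events, P(both) = P(A) * P(B)
= 20% * 30%
= 600 / 100 %
= 6.0%

6.0%


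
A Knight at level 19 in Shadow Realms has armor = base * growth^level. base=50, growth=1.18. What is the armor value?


value = base * growth^level
= 50 * 1.18^19
= 50 * 23.214436
= 1160.72

1160.72 armor


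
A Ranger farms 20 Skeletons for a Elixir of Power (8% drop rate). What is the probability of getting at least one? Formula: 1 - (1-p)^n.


P(at least one) = 1 - P(none) = 1 - (1-p)^n
p = 8/100 = 0.08
1 - p = 0.92
(1 - p)^20 = 0.92^20 = 0.188693
P(at least one) = 1 - 0.188693 = 0.8113

0.8113


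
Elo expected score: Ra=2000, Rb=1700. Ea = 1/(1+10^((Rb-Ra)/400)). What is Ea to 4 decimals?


Elo expected score: Ea = 1/(1 + 10^((Rb-Ra)/400))
Rb - Ra = 1700 - 2000 = -300
(Rb-Ra)/400 = -300/400 = -0.75
10^-0.75 = 0.177828
Ea = 1/(1 + 0.177828) = 1/1.177828 = 0.8490

0.8490


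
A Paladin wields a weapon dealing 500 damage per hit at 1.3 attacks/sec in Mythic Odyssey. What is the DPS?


DPS = damage * attack_speed
= 500 * 1.3
= 650.0

650.0 DPS


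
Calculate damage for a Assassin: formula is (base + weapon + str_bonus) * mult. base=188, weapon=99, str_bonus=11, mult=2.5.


Sum base + weapon + str = 188 + 99 + 11 = 298
Multiply by 2.5:
298 * 2.5 = 745.0

745.0 damage


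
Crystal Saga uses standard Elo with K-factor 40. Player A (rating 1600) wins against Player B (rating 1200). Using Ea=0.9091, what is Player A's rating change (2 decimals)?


Elo update: delta = K * (S - Ea), where S = 1 (wins)
S - Ea = 1 - 0.9091 = 0.0909
Rating change = 40 * 0.0909
= 3.64

3.64 rating points


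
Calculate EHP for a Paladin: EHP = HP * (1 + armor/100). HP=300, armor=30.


EHP = 300 * (1 + 30/100)
= 300 * (1 + 0.3)
= 300 * 1.3
= 390.0

390.0 EHP


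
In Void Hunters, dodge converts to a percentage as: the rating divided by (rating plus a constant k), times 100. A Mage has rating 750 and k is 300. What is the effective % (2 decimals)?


effective% = rating / (rating + k) * 100
= 750 / (750 + 300) * 100
= 750 / 1050 * 100
= 0.714286 * 100
= 71.43%

71.43%


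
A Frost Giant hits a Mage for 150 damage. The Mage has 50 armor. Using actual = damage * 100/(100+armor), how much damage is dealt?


actual = 150 * 100 / (100 + 50)
= 150 * 100 / 150
= 15000 / 150
= 100.00

100.00 damage


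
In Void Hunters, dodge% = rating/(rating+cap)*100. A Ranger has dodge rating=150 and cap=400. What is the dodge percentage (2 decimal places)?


dodge% = 150 / (150 + 400) * 100
= 150 / 550 * 100
= 0.272727 * 100
= 27.27%

27.27%


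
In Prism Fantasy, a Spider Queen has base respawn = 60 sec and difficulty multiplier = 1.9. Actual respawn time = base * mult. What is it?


Respawn time = base * multiplier
= 60 * 1.9
= 114.0 seconds

114.0 seconds


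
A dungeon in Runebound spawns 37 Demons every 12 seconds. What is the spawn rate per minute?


Spawns per minute = count * (60 / interval)
= 37 * (60 / 12)
= 37 * 5.0
= 185.0

185.0 per minute


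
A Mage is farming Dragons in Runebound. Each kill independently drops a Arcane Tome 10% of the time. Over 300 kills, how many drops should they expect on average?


Expected drops = kills * (drop_rate / 100)
= 300 * (10 / 100)
= 300 * 0.1
= 30.0

30.0 drops


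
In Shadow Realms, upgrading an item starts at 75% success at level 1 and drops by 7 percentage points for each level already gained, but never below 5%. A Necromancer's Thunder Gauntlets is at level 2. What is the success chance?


raw_rate = 75 - 7 * (2 - 1)
= 75 - 7 * 1
= 75 - 7
= 68
Apply floor: max(68, 5) = 68%

68%


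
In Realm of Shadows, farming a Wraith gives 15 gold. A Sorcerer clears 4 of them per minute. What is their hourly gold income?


Gold per minute = 15 * 4 = 60
Gold per hour = 60 * 60 = 3600

3600 gold/hour


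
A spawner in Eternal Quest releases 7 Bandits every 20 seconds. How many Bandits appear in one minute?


Spawns per minute = count * (60 / interval)
= 7 * (60 / 20)
= 7 * 3.0
= 21.0

21.0 per minute


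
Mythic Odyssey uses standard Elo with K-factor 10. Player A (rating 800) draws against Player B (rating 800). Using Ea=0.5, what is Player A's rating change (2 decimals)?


Elo update: delta = K * (S - Ea), where S = 0.5 (draws)
S - Ea = 0.5 - 0.5 = 0.0
Rating change = 10 * 0.0
= 0.00

0.00 rating points


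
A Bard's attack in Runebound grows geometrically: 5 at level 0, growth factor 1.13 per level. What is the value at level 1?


value = base * growth^level
= 5 * 1.13^1
= 5 * 1.13
= 5.65

5.65 attack


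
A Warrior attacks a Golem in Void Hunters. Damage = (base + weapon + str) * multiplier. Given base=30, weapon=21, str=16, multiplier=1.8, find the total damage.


Sum base + weapon + str = 30 + 21 + 16 = 67
Multiply by 1.8:
67 * 1.8 = 120.6

120.6 damage


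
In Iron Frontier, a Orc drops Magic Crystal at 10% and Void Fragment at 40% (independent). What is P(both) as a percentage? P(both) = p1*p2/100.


For independent events, P(both) = P(A) * P(B)
= 10% * 40%
= 400 / 100 %
= 4.0%

4.0%


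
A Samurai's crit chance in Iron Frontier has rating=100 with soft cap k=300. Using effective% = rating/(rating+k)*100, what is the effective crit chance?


effective% = rating / (rating + k) * 100
= 100 / (100 + 300) * 100
= 100 / 400 * 100
= 0.25 * 100
= 25.00%

25.00%


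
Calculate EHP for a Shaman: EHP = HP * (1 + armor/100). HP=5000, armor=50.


EHP = 5000 * (1 + 50/100)
= 5000 * (1 + 0.5)
= 5000 * 1.5
= 7500.0

7500.0 EHP


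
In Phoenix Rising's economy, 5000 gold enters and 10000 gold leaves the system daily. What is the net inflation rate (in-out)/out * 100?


Net gold = 5000 - 10000 = -5000
Inflation rate = net / sunk * 100 = -5000 / 10000 * 100
= -0.5 * 100
= -50.00%

-50.00%


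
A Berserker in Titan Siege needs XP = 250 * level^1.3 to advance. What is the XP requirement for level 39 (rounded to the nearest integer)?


XP = 250 * level^1.3
Substitute level = 39:
XP = 250 * 39^1.3
= 250 * 117.0534
= 29263

29263 XP


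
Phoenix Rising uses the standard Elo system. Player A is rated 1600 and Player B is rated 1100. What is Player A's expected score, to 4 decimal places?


Elo expected score: Ea = 1/(1 + 10^((Rb-Ra)/400))
Rb - Ra = 1100 - 1600 = -500
(Rb-Ra)/400 = -500/400 = -1.25
10^-1.25 = 0.056234
Ea = 1/(1 + 0.056234) = 1/1.056234 = 0.9468

0.9468


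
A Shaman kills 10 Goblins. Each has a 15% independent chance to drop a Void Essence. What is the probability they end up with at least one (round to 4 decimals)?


P(at least one) = 1 - P(none) = 1 - (1-p)^n
p = 15/100 = 0.15
1 - p = 0.85
(1 - p)^10 = 0.85^10 = 0.196874
P(at least one) = 1 - 0.196874 = 0.8031

0.8031


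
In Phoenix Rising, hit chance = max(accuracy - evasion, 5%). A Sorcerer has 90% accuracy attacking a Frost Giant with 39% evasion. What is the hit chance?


accuracy - evasion = 90 - 39 = 51
Apply floor: max(51, 5) = 51
Hit chance = 51%

51%


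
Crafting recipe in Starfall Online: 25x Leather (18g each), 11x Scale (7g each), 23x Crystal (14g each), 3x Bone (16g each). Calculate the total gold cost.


Cost breakdown:
  Leather: 25 * 18 = 450
  Scale: 11 * 7 = 77
  Crystal: 23 * 14 = 322
  Bone: 3 * 16 = 48
Total = 450 + 77 + 322 + 48 = 897

897 gold


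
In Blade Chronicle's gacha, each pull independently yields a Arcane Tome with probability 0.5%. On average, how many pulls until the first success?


Expected pulls for a geometric distribution = 1/p = 100 / rate%
= 100 / 0.5
= 200.0

200.0 pulls


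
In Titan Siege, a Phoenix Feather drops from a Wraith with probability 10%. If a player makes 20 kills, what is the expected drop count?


Expected drops = kills * (drop_rate / 100)
= 20 * (10 / 100)
= 20 * 0.1
= 2.0

2.0 drops


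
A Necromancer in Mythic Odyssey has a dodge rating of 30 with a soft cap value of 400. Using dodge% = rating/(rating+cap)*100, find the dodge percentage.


dodge% = 30 / (30 + 400) * 100
= 30 / 430 * 100
= 0.069767 * 100
= 6.98%

6.98%


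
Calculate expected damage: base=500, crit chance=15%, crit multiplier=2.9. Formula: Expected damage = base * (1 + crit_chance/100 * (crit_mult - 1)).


E[dmg] = base * (1 + crit_chance * (crit_mult - 1))
cc as decimal = 15/100 = 0.15
cm - 1 = 2.9 - 1 = 1.9
Bonus factor = 0.15 * 1.9 = 0.285
Total multiplier = 1 + 0.285 = 1.285
Expected damage = 500 * 1.285 = 642.50

642.50 damage


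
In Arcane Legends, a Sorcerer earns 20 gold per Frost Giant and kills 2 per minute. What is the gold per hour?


Gold per minute = 20 * 2 = 40
Gold per hour = 40 * 60 = 2400

2400 gold/hour


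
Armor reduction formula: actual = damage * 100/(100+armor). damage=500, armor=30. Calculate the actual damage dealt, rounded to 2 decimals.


actual = 500 * 100 / (100 + 30)
= 500 * 100 / 130
= 50000 / 130
= 384.62

384.62 damage


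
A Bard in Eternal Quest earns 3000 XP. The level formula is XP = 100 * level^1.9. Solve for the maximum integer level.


XP = 100 * level^1.9, so level = (XP / 100)^(1/1.9)
= (3000 / 100)^(1/1.9)
= 30.0^0.5263
= 5.9901
Floor: level = 5

level 5


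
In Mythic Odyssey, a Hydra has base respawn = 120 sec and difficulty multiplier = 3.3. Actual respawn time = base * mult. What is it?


Respawn time = base * multiplier
= 120 * 3.3
= 396.0 seconds

396.0 seconds


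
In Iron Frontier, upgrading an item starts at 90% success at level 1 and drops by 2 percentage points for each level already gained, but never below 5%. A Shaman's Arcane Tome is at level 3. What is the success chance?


raw_rate = 90 - 2 * (3 - 1)
= 90 - 2 * 2
= 90 - 4
= 86
Apply floor: max(86, 5) = 86%

86%


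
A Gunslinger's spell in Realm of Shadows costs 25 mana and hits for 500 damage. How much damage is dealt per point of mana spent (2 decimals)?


Efficiency = damage / mana
= 500 / 25
= 20.00

20.00 dmg/mana


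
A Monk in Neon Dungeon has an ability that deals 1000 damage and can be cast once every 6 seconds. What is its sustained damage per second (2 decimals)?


DPS = damage / cooldown
= 1000 / 6
= 166.67

166.67 DPS


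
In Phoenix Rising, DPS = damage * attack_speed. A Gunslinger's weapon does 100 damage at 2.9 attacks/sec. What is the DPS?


DPS = damage * attack_speed
= 100 * 2.9
= 290.0

290.0 DPS
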